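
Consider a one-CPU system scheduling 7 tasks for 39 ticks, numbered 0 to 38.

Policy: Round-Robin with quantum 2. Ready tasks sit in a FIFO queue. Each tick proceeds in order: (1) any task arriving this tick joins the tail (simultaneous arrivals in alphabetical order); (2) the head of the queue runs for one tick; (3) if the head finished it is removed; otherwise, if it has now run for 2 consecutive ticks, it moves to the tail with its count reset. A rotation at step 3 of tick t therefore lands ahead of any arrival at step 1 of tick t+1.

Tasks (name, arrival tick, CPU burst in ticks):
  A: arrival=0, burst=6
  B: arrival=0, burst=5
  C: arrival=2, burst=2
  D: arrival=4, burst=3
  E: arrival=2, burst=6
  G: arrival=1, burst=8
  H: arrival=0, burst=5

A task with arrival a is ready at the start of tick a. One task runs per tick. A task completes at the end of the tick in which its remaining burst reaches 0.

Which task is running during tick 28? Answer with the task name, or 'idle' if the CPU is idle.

t=0: queue=[A,B,H] q_used=0 → run A
t=1: queue=[A,B,H,G] q_used=1 → run A
t=2: queue=[B,H,G,A,C,E] q_used=0 → run B
t=3: queue=[B,H,G,A,C,E] q_used=1 → run B
t=4: queue=[H,G,A,C,E,B,D] q_used=0 → run H
t=5: queue=[H,G,A,C,E,B,D] q_used=1 → run H
t=6: queue=[G,A,C,E,B,D,H] q_used=0 → run G
t=7: queue=[G,A,C,E,B,D,H] q_used=1 → run G
t=8: queue=[A,C,E,B,D,H,G] q_used=0 → run A
t=9: queue=[A,C,E,B,D,H,G] q_used=1 → run A
t=10: queue=[C,E,B,D,H,G,A] q_used=0 → run C
t=11: queue=[C,E,B,D,H,G,A] q_used=1 → run C
t=12: queue=[E,B,D,H,G,A] q_used=0 → run E
t=13: queue=[E,B,D,H,G,A] q_used=1 → run E
t=14: queue=[B,D,H,G,A,E] q_used=0 → run B
t=15: queue=[B,D,H,G,A,E] q_used=1 → run B
t=16: queue=[D,H,G,A,E,B] q_used=0 → run D
t=17: queue=[D,H,G,A,E,B] q_used=1 → run D
t=18: queue=[H,G,A,E,B,D] q_used=0 → run H
t=19: queue=[H,G,A,E,B,D] q_used=1 → run H
t=20: queue=[G,A,E,B,D,H] q_used=0 → run G
t=21: queue=[G,A,E,B,D,H] q_used=1 → run G
t=22: queue=[A,E,B,D,H,G] q_used=0 → run A
t=23: queue=[A,E,B,D,H,G] q_used=1 → run A
t=24: queue=[E,B,D,H,G] q_used=0 → run E
t=25: queue=[E,B,D,H,G] q_used=1 → run E
t=26: queue=[B,D,H,G,E] q_used=0 → run B
t=27: queue=[D,H,G,E] q_used=0 → run D
t=28: queue=[H,G,E] q_used=0 → run H
t=29: queue=[G,E] q_used=0 → run G
t=30: queue=[G,E] q_used=1 → run G
t=31: queue=[E,G] q_used=0 → run E
t=32: queue=[E,G] q_used=1 → run E
t=33: queue=[G] q_used=0 → run G
t=34: queue=[G] q_used=1 → run G
t=35: (idle)
t=36: (idle)
t=37: (idle)
t=38: (idle)

running at tick 28 = H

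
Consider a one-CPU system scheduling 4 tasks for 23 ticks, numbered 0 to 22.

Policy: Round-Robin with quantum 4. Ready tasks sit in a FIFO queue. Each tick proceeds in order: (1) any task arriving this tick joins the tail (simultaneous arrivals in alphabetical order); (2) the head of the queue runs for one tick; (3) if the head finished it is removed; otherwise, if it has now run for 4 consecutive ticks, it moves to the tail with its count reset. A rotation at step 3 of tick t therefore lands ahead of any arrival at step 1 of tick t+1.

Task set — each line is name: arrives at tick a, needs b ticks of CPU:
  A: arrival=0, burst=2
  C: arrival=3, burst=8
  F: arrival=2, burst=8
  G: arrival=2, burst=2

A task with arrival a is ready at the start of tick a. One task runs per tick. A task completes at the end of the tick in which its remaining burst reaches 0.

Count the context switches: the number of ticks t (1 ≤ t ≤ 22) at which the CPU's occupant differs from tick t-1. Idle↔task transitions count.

context switches = 6

t=0: queue=[A] q_used=0 → run A
t=1: queue=[A] q_used=1 → run A
t=2: queue=[F,G] q_used=0 → run F
t=3: queue=[F,G,C] q_used=1 → run F
t=4: queue=[F,G,C] q_used=2 → run F
t=5: queue=[F,G,C] q_used=3 → run F
t=6: queue=[G,C,F] q_used=0 → run G
t=7: queue=[G,C,F] q_used=1 → run G
t=8: queue=[C,F] q_used=0 → run C
t=9: queue=[C,F] q_used=1 → run C
t=10: queue=[C,F] q_used=2 → run C
t=11: queue=[C,F] q_used=3 → run C
t=12: queue=[F,C] q_used=0 → run F
t=13: queue=[F,C] q_used=1 → run F
t=14: queue=[F,C] q_used=2 → run F
t=15: queue=[F,C] q_used=3 → run F
t=16: queue=[C] q_used=0 → run C
t=17: queue=[C] q_used=1 → run C
t=18: queue=[C] q_used=2 → run C
t=19: queue=[C] q_used=3 → run C
t=20: (idle)
t=21: (idle)
t=22: (idle)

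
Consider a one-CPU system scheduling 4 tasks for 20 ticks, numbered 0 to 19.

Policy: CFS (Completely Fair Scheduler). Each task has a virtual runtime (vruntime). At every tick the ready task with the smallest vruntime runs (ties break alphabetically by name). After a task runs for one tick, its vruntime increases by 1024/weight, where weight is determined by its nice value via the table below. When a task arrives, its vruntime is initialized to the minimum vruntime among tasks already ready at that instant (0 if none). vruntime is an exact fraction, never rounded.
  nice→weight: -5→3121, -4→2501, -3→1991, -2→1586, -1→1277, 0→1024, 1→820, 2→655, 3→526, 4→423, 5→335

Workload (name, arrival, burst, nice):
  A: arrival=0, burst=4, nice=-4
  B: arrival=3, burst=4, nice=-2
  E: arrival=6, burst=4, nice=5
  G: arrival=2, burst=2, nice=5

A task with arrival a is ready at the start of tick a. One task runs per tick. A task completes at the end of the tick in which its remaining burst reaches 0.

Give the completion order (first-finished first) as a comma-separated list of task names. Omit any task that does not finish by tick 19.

t=0: vr[A=0] → run A
t=1: vr[A=1024/2501] → run A
t=2: vr[A=2048/2501 G=2048/2501] → run A
t=3: vr[A=3072/2501 B=2048/2501 G=2048/2501] → run B
t=4: vr[A=3072/2501 B=47616/32513 G=2048/2501] → run G
t=5: vr[A=3072/2501 B=47616/32513 G=3247104/837835] → run A
t=6: vr[B=47616/32513 E=47616/32513 G=3247104/837835] → run B
t=7: vr[B=68608/32513 E=47616/32513 G=3247104/837835] → run E
t=8: vr[B=68608/32513 E=49244672/10891855 G=3247104/837835] → run B
t=9: vr[B=89600/32513 E=49244672/10891855 G=3247104/837835] → run B
t=10: vr[E=49244672/10891855 G=3247104/837835] → run G
t=11: vr[E=49244672/10891855] → run E
t=12: vr[E=82537984/10891855] → run E
t=13: vr[E=115831296/10891855] → run E
t=14: (idle)
t=15: (idle)
t=16: (idle)
t=17: (idle)
t=18: (idle)
t=19: (idle)

completion order = A, B, G, E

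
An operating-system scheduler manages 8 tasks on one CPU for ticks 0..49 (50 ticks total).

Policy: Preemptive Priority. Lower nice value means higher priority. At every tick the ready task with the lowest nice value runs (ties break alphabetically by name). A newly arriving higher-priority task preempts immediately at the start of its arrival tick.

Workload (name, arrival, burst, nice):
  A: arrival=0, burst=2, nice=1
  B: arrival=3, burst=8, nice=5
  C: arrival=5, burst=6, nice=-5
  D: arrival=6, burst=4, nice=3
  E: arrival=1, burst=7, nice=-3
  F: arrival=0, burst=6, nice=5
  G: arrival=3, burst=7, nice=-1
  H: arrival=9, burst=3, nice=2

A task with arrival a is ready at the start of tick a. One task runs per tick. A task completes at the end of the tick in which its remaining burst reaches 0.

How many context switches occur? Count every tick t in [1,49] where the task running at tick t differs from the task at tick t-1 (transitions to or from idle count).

t=0: ready={A,F} → run A
t=1: ready={A,E,F} → run E
t=2: ready={A,E,F} → run E
t=3: ready={A,B,E,F,G} → run E
t=4: ready={A,B,E,F,G} → run E
t=5: ready={A,B,C,E,F,G} → run C
t=6: ready={A,B,C,D,E,F,G} → run C
t=7: ready={A,B,C,D,E,F,G} → run C
t=8: ready={A,B,C,D,E,F,G} → run C
t=9: ready={A,B,C,D,E,F,G,H} → run C
t=10: ready={A,B,C,D,E,F,G,H} → run C
t=11: ready={A,B,D,E,F,G,H} → run E
t=12: ready={A,B,D,E,F,G,H} → run E
t=13: ready={A,B,D,E,F,G,H} → run E
t=14: ready={A,B,D,F,G,H} → run G
t=15: ready={A,B,D,F,G,H} → run G
t=16: ready={A,B,D,F,G,H} → run G
t=17: ready={A,B,D,F,G,H} → run G
t=18: ready={A,B,D,F,G,H} → run G
t=19: ready={A,B,D,F,G,H} → run G
t=20: ready={A,B,D,F,G,H} → run G
t=21: ready={A,B,D,F,H} → run A
t=22: ready={B,D,F,H} → run H
t=23: ready={B,D,F,H} → run H
t=24: ready={B,D,F,H} → run H
t=25: ready={B,D,F} → run D
t=26: ready={B,D,F} → run D
t=27: ready={B,D,F} → run D
t=28: ready={B,D,F} → run D
t=29: ready={B,F} → run B
t=30: ready={B,F} → run B
t=31: ready={B,F} → run B
t=32: ready={B,F} → run B
t=33: ready={B,F} → run B
t=34: ready={B,F} → run B
t=35: ready={B,F} → run B
t=36: ready={B,F} → run B
t=37: ready={F} → run F
t=38: ready={F} → run F
t=39: ready={F} → run F
t=40: ready={F} → run F
t=41: ready={F} → run F
t=42: ready={F} → run F
t=43: (idle)
t=44: (idle)
t=45: (idle)
t=46: (idle)
t=47: (idle)
t=48: (idle)
t=49: (idle)

context switches = 10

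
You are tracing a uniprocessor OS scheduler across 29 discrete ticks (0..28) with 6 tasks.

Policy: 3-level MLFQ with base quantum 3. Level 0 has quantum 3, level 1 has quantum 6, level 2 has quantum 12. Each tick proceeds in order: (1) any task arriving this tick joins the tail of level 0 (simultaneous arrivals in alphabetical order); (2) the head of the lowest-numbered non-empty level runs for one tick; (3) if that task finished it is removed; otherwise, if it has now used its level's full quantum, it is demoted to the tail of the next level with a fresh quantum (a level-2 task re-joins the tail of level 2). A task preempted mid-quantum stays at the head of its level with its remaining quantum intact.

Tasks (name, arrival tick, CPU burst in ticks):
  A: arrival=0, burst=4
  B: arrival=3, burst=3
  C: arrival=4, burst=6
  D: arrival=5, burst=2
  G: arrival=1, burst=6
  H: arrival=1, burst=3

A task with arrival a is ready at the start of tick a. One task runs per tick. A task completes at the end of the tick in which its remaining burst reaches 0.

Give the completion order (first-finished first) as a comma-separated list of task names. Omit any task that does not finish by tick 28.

t=0: L0/L1/L2 = A/-/- → run A
t=1: L0/L1/L2 = AGH/-/- → run A
t=2: L0/L1/L2 = AGH/-/- → run A
t=3: L0/L1/L2 = GHB/A/- → run G
t=4: L0/L1/L2 = GHBC/A/- → run G
t=5: L0/L1/L2 = GHBCD/A/- → run G
t=6: L0/L1/L2 = HBCD/AG/- → run H
t=7: L0/L1/L2 = HBCD/AG/- → run H
t=8: L0/L1/L2 = HBCD/AG/- → run H
t=9: L0/L1/L2 = BCD/AG/- → run B
t=10: L0/L1/L2 = BCD/AG/- → run B
t=11: L0/L1/L2 = BCD/AG/- → run B
t=12: L0/L1/L2 = CD/AG/- → run C
t=13: L0/L1/L2 = CD/AG/- → run C
t=14: L0/L1/L2 = CD/AG/- → run C
t=15: L0/L1/L2 = D/AGC/- → run D
t=16: L0/L1/L2 = D/AGC/- → run D
t=17: L0/L1/L2 = -/AGC/- → run A
t=18: L0/L1/L2 = -/GC/- → run G
t=19: L0/L1/L2 = -/GC/- → run G
t=20: L0/L1/L2 = -/GC/- → run G
t=21: L0/L1/L2 = -/C/- → run C
t=22: L0/L1/L2 = -/C/- → run C
t=23: L0/L1/L2 = -/C/- → run C
t=24: (idle)
t=25: (idle)
t=26: (idle)
t=27: (idle)
t=28: (idle)

completion order = H, B, D, A, G, C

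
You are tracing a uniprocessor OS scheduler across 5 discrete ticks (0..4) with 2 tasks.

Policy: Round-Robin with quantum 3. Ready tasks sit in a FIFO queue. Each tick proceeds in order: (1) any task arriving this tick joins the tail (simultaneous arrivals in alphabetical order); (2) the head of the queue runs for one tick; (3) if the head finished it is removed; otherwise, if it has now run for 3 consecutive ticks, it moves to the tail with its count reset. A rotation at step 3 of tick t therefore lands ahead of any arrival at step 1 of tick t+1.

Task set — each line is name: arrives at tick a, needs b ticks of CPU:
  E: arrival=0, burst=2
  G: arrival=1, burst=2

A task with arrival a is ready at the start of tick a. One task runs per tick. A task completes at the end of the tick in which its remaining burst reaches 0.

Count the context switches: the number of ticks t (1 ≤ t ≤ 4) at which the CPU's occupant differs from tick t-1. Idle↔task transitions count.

context switches = 2

t=0: queue=[E] q_used=0 → run E
t=1: queue=[E,G] q_used=1 → run E
t=2: queue=[G] q_used=0 → run G
t=3: queue=[G] q_used=1 → run G
t=4: (idle)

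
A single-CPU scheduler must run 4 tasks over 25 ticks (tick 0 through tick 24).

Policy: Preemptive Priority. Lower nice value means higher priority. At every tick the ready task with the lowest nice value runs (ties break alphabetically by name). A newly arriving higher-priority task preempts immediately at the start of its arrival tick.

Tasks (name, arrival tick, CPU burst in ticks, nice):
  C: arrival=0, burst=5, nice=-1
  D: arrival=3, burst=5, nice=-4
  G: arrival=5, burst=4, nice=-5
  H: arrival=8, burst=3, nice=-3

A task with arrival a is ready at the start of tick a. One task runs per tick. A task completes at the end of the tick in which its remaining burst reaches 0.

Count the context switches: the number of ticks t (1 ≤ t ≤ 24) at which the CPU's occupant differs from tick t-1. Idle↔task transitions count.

context switches = 6

t=0: ready={C} → run C
t=1: ready={C} → run C
t=2: ready={C} → run C
t=3: ready={C,D} → run D
t=4: ready={C,D} → run D
t=5: ready={C,D,G} → run G
t=6: ready={C,D,G} → run G
t=7: ready={C,D,G} → run G
t=8: ready={C,D,G,H} → run G
t=9: ready={C,D,H} → run D
t=10: ready={C,D,H} → run D
t=11: ready={C,D,H} → run D
t=12: ready={C,H} → run H
t=13: ready={C,H} → run H
t=14: ready={C,H} → run H
t=15: ready={C} → run C
t=16: ready={C} → run C
t=17: (idle)
t=18: (idle)
t=19: (idle)
t=20: (idle)
t=21: (idle)
t=22: (idle)
t=23: (idle)
t=24: (idle)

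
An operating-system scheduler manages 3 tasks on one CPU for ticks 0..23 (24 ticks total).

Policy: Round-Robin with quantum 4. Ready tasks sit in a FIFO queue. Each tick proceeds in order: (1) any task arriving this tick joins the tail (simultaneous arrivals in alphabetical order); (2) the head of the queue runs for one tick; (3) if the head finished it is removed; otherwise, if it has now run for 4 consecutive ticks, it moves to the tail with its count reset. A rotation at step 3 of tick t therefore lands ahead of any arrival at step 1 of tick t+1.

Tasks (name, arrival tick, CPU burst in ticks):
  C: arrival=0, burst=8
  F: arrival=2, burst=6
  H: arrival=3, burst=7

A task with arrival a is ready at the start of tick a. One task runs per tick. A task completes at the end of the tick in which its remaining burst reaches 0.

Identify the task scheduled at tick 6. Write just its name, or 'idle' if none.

running at tick 6 = F

t=0: queue=[C] q_used=0 → run C
t=1: queue=[C] q_used=1 → run C
t=2: queue=[C,F] q_used=2 → run C
t=3: queue=[C,F,H] q_used=3 → run C
t=4: queue=[F,H,C] q_used=0 → run F
t=5: queue=[F,H,C] q_used=1 → run F
t=6: queue=[F,H,C] q_used=2 → run F
t=7: queue=[F,H,C] q_used=3 → run F
t=8: queue=[H,C,F] q_used=0 → run H
t=9: queue=[H,C,F] q_used=1 → run H
t=10: queue=[H,C,F] q_used=2 → run H
t=11: queue=[H,C,F] q_used=3 → run H
t=12: queue=[C,F,H] q_used=0 → run C
t=13: queue=[C,F,H] q_used=1 → run C
t=14: queue=[C,F,H] q_used=2 → run C
t=15: queue=[C,F,H] q_used=3 → run C
t=16: queue=[F,H] q_used=0 → run F
t=17: queue=[F,H] q_used=1 → run F
t=18: queue=[H] q_used=0 → run H
t=19: queue=[H] q_used=1 → run H
t=20: queue=[H] q_used=2 → run H
t=21: (idle)
t=22: (idle)
t=23: (idle)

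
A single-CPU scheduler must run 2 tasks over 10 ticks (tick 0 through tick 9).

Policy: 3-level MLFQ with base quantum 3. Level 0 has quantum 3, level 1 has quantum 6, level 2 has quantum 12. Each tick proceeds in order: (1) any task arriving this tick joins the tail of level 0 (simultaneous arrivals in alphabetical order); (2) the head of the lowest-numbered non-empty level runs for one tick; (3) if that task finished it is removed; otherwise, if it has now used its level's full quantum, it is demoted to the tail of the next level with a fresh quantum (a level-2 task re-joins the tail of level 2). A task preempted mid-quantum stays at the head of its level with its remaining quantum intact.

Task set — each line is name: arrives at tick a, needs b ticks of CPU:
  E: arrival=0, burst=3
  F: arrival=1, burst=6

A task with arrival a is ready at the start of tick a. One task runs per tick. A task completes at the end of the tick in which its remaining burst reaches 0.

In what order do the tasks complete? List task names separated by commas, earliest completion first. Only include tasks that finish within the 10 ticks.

completion order = E, F

t=0: L0/L1/L2 = E/-/- → run E
t=1: L0/L1/L2 = EF/-/- → run E
t=2: L0/L1/L2 = EF/-/- → run E
t=3: L0/L1/L2 = F/-/- → run F
t=4: L0/L1/L2 = F/-/- → run F
t=5: L0/L1/L2 = F/-/- → run F
t=6: L0/L1/L2 = -/F/- → run F
t=7: L0/L1/L2 = -/F/- → run F
t=8: L0/L1/L2 = -/F/- → run F
t=9: (idle)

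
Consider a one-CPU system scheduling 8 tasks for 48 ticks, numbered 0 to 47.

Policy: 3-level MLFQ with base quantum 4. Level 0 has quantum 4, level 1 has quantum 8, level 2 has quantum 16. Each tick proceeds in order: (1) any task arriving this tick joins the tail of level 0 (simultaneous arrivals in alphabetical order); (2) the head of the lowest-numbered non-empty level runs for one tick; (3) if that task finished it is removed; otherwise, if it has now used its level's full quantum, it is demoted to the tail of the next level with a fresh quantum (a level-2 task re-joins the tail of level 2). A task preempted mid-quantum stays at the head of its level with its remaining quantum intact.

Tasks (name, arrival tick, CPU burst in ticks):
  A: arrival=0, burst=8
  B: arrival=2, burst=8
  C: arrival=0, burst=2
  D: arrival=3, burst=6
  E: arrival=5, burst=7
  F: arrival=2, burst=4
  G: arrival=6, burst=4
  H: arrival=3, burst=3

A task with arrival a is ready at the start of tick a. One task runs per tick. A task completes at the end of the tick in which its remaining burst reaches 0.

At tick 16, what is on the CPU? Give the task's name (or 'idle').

t=0: L0/L1/L2 = AC/-/- → run A
t=1: L0/L1/L2 = AC/-/- → run A
t=2: L0/L1/L2 = ACBF/-/- → run A
t=3: L0/L1/L2 = ACBFDH/-/- → run A
t=4: L0/L1/L2 = CBFDH/A/- → run C
t=5: L0/L1/L2 = CBFDHE/A/- → run C
t=6: L0/L1/L2 = BFDHEG/A/- → run B
t=7: L0/L1/L2 = BFDHEG/A/- → run B
t=8: L0/L1/L2 = BFDHEG/A/- → run B
t=9: L0/L1/L2 = BFDHEG/A/- → run B
t=10: L0/L1/L2 = FDHEG/AB/- → run F
t=11: L0/L1/L2 = FDHEG/AB/- → run F
t=12: L0/L1/L2 = FDHEG/AB/- → run F
t=13: L0/L1/L2 = FDHEG/AB/- → run F
t=14: L0/L1/L2 = DHEG/AB/- → run D
t=15: L0/L1/L2 = DHEG/AB/- → run D
t=16: L0/L1/L2 = DHEG/AB/- → run D
t=17: L0/L1/L2 = DHEG/AB/- → run D
t=18: L0/L1/L2 = HEG/ABD/- → run H
t=19: L0/L1/L2 = HEG/ABD/- → run H
t=20: L0/L1/L2 = HEG/ABD/- → run H
t=21: L0/L1/L2 = EG/ABD/- → run E
t=22: L0/L1/L2 = EG/ABD/- → run E
t=23: L0/L1/L2 = EG/ABD/- → run E
t=24: L0/L1/L2 = EG/ABD/- → run E
t=25: L0/L1/L2 = G/ABDE/- → run G
t=26: L0/L1/L2 = G/ABDE/- → run G
t=27: L0/L1/L2 = G/ABDE/- → run G
t=28: L0/L1/L2 = G/ABDE/- → run G
t=29: L0/L1/L2 = -/ABDE/- → run A
t=30: L0/L1/L2 = -/ABDE/- → run A
t=31: L0/L1/L2 = -/ABDE/- → run A
t=32: L0/L1/L2 = -/ABDE/- → run A
t=33: L0/L1/L2 = -/BDE/- → run B
t=34: L0/L1/L2 = -/BDE/- → run B
t=35: L0/L1/L2 = -/BDE/- → run B
t=36: L0/L1/L2 = -/BDE/- → run B
t=37: L0/L1/L2 = -/DE/- → run D
t=38: L0/L1/L2 = -/DE/- → run D
t=39: L0/L1/L2 = -/E/- → run E
t=40: L0/L1/L2 = -/E/- → run E
t=41: L0/L1/L2 = -/E/- → run E
t=42: (idle)
t=43: (idle)
t=44: (idle)
t=45: (idle)
t=46: (idle)
t=47: (idle)

running at tick 16 = D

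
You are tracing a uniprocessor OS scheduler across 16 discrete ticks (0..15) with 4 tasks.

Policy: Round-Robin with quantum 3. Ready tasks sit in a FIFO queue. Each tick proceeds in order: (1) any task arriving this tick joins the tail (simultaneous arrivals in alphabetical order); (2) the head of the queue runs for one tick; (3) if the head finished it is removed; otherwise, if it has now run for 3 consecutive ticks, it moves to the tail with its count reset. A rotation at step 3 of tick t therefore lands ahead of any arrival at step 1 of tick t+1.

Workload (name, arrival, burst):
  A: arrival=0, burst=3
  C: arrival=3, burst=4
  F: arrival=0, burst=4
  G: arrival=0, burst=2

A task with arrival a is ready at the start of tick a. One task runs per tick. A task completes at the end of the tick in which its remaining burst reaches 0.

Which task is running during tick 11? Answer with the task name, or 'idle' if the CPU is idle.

t=0: queue=[A,F,G] q_used=0 → run A
t=1: queue=[A,F,G] q_used=1 → run A
t=2: queue=[A,F,G] q_used=2 → run A
t=3: queue=[F,G,C] q_used=0 → run F
t=4: queue=[F,G,C] q_used=1 → run F
t=5: queue=[F,G,C] q_used=2 → run F
t=6: queue=[G,C,F] q_used=0 → run G
t=7: queue=[G,C,F] q_used=1 → run G
t=8: queue=[C,F] q_used=0 → run C
t=9: queue=[C,F] q_used=1 → run C
t=10: queue=[C,F] q_used=2 → run C
t=11: queue=[F,C] q_used=0 → run F
t=12: queue=[C] q_used=0 → run C
t=13: (idle)
t=14: (idle)
t=15: (idle)

running at tick 11 = F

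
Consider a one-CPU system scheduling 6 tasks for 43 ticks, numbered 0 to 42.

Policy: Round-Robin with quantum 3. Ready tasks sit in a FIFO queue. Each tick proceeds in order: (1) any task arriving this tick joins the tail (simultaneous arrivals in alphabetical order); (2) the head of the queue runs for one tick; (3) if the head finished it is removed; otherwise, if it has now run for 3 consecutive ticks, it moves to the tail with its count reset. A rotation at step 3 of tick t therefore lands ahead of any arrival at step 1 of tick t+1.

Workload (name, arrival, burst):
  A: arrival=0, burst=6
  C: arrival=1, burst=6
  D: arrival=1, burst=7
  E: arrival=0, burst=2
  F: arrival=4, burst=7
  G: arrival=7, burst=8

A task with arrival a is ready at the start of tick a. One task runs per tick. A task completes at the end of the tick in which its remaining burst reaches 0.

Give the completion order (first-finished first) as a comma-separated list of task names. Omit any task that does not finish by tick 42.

t=0: queue=[A,E] q_used=0 → run A
t=1: queue=[A,E,C,D] q_used=1 → run A
t=2: queue=[A,E,C,D] q_used=2 → run A
t=3: queue=[E,C,D,A] q_used=0 → run E
t=4: queue=[E,C,D,A,F] q_used=1 → run E
t=5: queue=[C,D,A,F] q_used=0 → run C
t=6: queue=[C,D,A,F] q_used=1 → run C
t=7: queue=[C,D,A,F,G] q_used=2 → run C
t=8: queue=[D,A,F,G,C] q_used=0 → run D
t=9: queue=[D,A,F,G,C] q_used=1 → run D
t=10: queue=[D,A,F,G,C] q_used=2 → run D
t=11: queue=[A,F,G,C,D] q_used=0 → run A
t=12: queue=[A,F,G,C,D] q_used=1 → run A
t=13: queue=[A,F,G,C,D] q_used=2 → run A
t=14: queue=[F,G,C,D] q_used=0 → run F
t=15: queue=[F,G,C,D] q_used=1 → run F
t=16: queue=[F,G,C,D] q_used=2 → run F
t=17: queue=[G,C,D,F] q_used=0 → run G
t=18: queue=[G,C,D,F] q_used=1 → run G
t=19: queue=[G,C,D,F] q_used=2 → run G
t=20: queue=[C,D,F,G] q_used=0 → run C
t=21: queue=[C,D,F,G] q_used=1 → run C
t=22: queue=[C,D,F,G] q_used=2 → run C
t=23: queue=[D,F,G] q_used=0 → run D
t=24: queue=[D,F,G] q_used=1 → run D
t=25: queue=[D,F,G] q_used=2 → run D
t=26: queue=[F,G,D] q_used=0 → run F
t=27: queue=[F,G,D] q_used=1 → run F
t=28: queue=[F,G,D] q_used=2 → run F
t=29: queue=[G,D,F] q_used=0 → run G
t=30: queue=[G,D,F] q_used=1 → run G
t=31: queue=[G,D,F] q_used=2 → run G
t=32: queue=[D,F,G] q_used=0 → run D
t=33: queue=[F,G] q_used=0 → run F
t=34: queue=[G] q_used=0 → run G
t=35: queue=[G] q_used=1 → run G
t=36: (idle)
t=37: (idle)
t=38: (idle)
t=39: (idle)
t=40: (idle)
t=41: (idle)
t=42: (idle)

completion order = E, A, C, D, F, G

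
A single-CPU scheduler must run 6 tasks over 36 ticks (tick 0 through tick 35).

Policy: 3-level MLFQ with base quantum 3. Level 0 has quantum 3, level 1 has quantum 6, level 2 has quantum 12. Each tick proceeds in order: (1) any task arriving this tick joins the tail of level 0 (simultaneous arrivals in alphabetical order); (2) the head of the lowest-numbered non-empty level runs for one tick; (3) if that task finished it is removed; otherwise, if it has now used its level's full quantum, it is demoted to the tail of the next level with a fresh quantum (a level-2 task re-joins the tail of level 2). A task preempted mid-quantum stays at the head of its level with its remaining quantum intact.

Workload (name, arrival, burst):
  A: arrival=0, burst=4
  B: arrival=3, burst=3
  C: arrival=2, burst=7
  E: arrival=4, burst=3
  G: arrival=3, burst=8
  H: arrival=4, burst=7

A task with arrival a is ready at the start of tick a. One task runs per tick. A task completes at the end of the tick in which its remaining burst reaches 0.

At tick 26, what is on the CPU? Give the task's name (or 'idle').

running at tick 26 = G

t=0: L0/L1/L2 = A/-/- → run A
t=1: L0/L1/L2 = A/-/- → run A
t=2: L0/L1/L2 = AC/-/- → run A
t=3: L0/L1/L2 = CBG/A/- → run C
t=4: L0/L1/L2 = CBGEH/A/- → run C
t=5: L0/L1/L2 = CBGEH/A/- → run C
t=6: L0/L1/L2 = BGEH/AC/- → run B
t=7: L0/L1/L2 = BGEH/AC/- → run B
t=8: L0/L1/L2 = BGEH/AC/- → run B
t=9: L0/L1/L2 = GEH/AC/- → run G
t=10: L0/L1/L2 = GEH/AC/- → run G
t=11: L0/L1/L2 = GEH/AC/- → run G
t=12: L0/L1/L2 = EH/ACG/- → run E
t=13: L0/L1/L2 = EH/ACG/- → run E
t=14: L0/L1/L2 = EH/ACG/- → run E
t=15: L0/L1/L2 = H/ACG/- → run H
t=16: L0/L1/L2 = H/ACG/- → run H
t=17: L0/L1/L2 = H/ACG/- → run H
t=18: L0/L1/L2 = -/ACGH/- → run A
t=19: L0/L1/L2 = -/CGH/- → run C
t=20: L0/L1/L2 = -/CGH/- → run C
t=21: L0/L1/L2 = -/CGH/- → run C
t=22: L0/L1/L2 = -/CGH/- → run C
t=23: L0/L1/L2 = -/GH/- → run G
t=24: L0/L1/L2 = -/GH/- → run G
t=25: L0/L1/L2 = -/GH/- → run G
t=26: L0/L1/L2 = -/GH/- → run G
t=27: L0/L1/L2 = -/GH/- → run G
t=28: L0/L1/L2 = -/H/- → run H
t=29: L0/L1/L2 = -/H/- → run H
t=30: L0/L1/L2 = -/H/- → run H
t=31: L0/L1/L2 = -/H/- → run H
t=32: (idle)
t=33: (idle)
t=34: (idle)
t=35: (idle)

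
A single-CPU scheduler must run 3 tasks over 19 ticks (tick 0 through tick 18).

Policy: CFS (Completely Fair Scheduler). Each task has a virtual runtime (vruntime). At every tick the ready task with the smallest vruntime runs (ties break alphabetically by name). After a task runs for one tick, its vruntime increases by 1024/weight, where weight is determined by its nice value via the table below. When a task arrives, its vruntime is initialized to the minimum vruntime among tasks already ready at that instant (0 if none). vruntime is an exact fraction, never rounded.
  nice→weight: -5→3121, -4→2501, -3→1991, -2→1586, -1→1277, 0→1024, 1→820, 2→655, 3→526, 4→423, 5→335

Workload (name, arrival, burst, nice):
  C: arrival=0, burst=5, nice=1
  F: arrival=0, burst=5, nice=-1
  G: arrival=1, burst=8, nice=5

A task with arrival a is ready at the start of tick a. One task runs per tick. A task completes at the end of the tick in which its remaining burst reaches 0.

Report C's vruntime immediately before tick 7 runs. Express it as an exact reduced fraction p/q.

vruntime(C, start of tick 7) = 512/205

t=0: vr[C=0 F=0] → run C
t=1: vr[C=256/205 F=0 G=0] → run F
t=2: vr[C=256/205 F=1024/1277 G=0] → run G
t=3: vr[C=256/205 F=1024/1277 G=1024/335] → run F
t=4: vr[C=256/205 F=2048/1277 G=1024/335] → run C
t=5: vr[C=512/205 F=2048/1277 G=1024/335] → run F
t=6: vr[C=512/205 F=3072/1277 G=1024/335] → run F
t=7: vr[C=512/205 F=4096/1277 G=1024/335] → run C
t=8: vr[C=768/205 F=4096/1277 G=1024/335] → run G
t=9: vr[C=768/205 F=4096/1277 G=2048/335] → run F
t=10: vr[C=768/205 G=2048/335] → run C
t=11: vr[C=1024/205 G=2048/335] → run C
t=12: vr[G=2048/335] → run G
t=13: vr[G=3072/335] → run G
t=14: vr[G=4096/335] → run G
t=15: vr[G=1024/67] → run G
t=16: vr[G=6144/335] → run G
t=17: vr[G=7168/335] → run G
t=18: (idle)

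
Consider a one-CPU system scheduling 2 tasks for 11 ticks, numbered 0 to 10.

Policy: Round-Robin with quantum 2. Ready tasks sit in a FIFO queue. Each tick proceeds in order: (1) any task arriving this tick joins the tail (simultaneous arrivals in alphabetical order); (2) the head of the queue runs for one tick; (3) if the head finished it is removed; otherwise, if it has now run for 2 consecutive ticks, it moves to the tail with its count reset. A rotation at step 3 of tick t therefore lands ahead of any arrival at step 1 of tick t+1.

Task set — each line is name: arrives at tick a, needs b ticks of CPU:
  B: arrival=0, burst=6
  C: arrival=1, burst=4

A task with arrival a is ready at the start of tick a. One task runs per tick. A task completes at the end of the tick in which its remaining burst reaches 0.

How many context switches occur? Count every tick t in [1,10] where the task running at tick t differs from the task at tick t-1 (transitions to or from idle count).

t=0: queue=[B] q_used=0 → run B
t=1: queue=[B,C] q_used=1 → run B
t=2: queue=[C,B] q_used=0 → run C
t=3: queue=[C,B] q_used=1 → run C
t=4: queue=[B,C] q_used=0 → run B
t=5: queue=[B,C] q_used=1 → run B
t=6: queue=[C,B] q_used=0 → run C
t=7: queue=[C,B] q_used=1 → run C
t=8: queue=[B] q_used=0 → run B
t=9: queue=[B] q_used=1 → run B
t=10: (idle)

context switches = 5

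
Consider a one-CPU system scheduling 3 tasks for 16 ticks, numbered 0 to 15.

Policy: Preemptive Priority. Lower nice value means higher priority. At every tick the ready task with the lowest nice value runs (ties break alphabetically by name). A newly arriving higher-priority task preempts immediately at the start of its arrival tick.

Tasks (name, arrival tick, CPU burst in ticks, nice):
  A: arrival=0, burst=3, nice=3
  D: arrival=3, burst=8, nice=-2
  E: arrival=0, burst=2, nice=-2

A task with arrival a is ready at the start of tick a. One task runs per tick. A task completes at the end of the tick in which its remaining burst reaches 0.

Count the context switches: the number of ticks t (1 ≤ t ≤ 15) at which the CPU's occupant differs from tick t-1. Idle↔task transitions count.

context switches = 4

t=0: ready={A,E} → run E
t=1: ready={A,E} → run E
t=2: ready={A} → run A
t=3: ready={A,D} → run D
t=4: ready={A,D} → run D
t=5: ready={A,D} → run D
t=6: ready={A,D} → run D
t=7: ready={A,D} → run D
t=8: ready={A,D} → run D
t=9: ready={A,D} → run D
t=10: ready={A,D} → run D
t=11: ready={A} → run A
t=12: ready={A} → run A
t=13: (idle)
t=14: (idle)
t=15: (idle)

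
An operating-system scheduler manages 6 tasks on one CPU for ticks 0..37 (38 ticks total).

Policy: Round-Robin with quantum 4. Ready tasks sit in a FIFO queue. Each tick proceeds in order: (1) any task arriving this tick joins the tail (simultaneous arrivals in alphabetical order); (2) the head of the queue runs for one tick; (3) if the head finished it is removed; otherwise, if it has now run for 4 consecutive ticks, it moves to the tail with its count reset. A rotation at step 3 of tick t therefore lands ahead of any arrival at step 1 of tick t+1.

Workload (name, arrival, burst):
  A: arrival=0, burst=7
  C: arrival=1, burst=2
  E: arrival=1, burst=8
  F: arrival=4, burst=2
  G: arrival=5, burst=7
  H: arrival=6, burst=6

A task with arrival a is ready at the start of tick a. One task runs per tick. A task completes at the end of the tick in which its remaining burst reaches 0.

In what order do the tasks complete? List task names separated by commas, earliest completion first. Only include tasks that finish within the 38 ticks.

completion order = C, A, F, E, G, H

t=0: queue=[A] q_used=0 → run A
t=1: queue=[A,C,E] q_used=1 → run A
t=2: queue=[A,C,E] q_used=2 → run A
t=3: queue=[A,C,E] q_used=3 → run A
t=4: queue=[C,E,A,F] q_used=0 → run C
t=5: queue=[C,E,A,F,G] q_used=1 → run C
t=6: queue=[E,A,F,G,H] q_used=0 → run E
t=7: queue=[E,A,F,G,H] q_used=1 → run E
t=8: queue=[E,A,F,G,H] q_used=2 → run E
t=9: queue=[E,A,F,G,H] q_used=3 → run E
t=10: queue=[A,F,G,H,E] q_used=0 → run A
t=11: queue=[A,F,G,H,E] q_used=1 → run A
t=12: queue=[A,F,G,H,E] q_used=2 → run A
t=13: queue=[F,G,H,E] q_used=0 → run F
t=14: queue=[F,G,H,E] q_used=1 → run F
t=15: queue=[G,H,E] q_used=0 → run G
t=16: queue=[G,H,E] q_used=1 → run G
t=17: queue=[G,H,E] q_used=2 → run G
t=18: queue=[G,H,E] q_used=3 → run G
t=19: queue=[H,E,G] q_used=0 → run H
t=20: queue=[H,E,G] q_used=1 → run H
t=21: queue=[H,E,G] q_used=2 → run H
t=22: queue=[H,E,G] q_used=3 → run H
t=23: queue=[E,G,H] q_used=0 → run E
t=24: queue=[E,G,H] q_used=1 → run E
t=25: queue=[E,G,H] q_used=2 → run E
t=26: queue=[E,G,H] q_used=3 → run E
t=27: queue=[G,H] q_used=0 → run G
t=28: queue=[G,H] q_used=1 → run G
t=29: queue=[G,H] q_used=2 → run G
t=30: queue=[H] q_used=0 → run H
t=31: queue=[H] q_used=1 → run H
t=32: (idle)
t=33: (idle)
t=34: (idle)
t=35: (idle)
t=36: (idle)
t=37: (idle)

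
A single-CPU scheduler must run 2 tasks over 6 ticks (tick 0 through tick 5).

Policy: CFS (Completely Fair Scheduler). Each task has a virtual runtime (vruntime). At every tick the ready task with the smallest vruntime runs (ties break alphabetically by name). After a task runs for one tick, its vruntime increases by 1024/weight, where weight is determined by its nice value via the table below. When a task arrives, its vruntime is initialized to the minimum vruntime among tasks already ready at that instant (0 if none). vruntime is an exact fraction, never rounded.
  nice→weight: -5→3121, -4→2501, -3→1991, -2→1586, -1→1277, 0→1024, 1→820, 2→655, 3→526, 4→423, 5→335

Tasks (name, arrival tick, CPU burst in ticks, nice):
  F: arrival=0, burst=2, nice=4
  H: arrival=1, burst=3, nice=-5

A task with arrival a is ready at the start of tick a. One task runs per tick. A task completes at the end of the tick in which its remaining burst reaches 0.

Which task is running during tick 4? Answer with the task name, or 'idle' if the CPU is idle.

running at tick 4 = H

t=0: vr[F=0] → run F
t=1: vr[F=1024/423 H=1024/423] → run F
t=2: vr[H=1024/423] → run H
t=3: vr[H=3629056/1320183] → run H
t=4: vr[H=4062208/1320183] → run H
t=5: (idle)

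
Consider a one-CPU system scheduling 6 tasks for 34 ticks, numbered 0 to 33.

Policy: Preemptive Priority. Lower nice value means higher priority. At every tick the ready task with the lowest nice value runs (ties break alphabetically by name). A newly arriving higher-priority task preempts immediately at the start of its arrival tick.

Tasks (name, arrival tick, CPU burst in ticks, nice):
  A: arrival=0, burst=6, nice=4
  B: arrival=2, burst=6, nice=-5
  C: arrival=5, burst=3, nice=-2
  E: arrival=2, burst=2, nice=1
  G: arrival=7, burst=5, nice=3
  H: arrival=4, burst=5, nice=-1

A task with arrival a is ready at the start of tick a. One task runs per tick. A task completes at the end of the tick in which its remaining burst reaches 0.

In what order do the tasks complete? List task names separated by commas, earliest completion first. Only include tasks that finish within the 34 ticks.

t=0: ready={A} → run A
t=1: ready={A} → run A
t=2: ready={A,B,E} → run B
t=3: ready={A,B,E} → run B
t=4: ready={A,B,E,H} → run B
t=5: ready={A,B,C,E,H} → run B
t=6: ready={A,B,C,E,H} → run B
t=7: ready={A,B,C,E,G,H} → run B
t=8: ready={A,C,E,G,H} → run C
t=9: ready={A,C,E,G,H} → run C
t=10: ready={A,C,E,G,H} → run C
t=11: ready={A,E,G,H} → run H
t=12: ready={A,E,G,H} → run H
t=13: ready={A,E,G,H} → run H
t=14: ready={A,E,G,H} → run H
t=15: ready={A,E,G,H} → run H
t=16: ready={A,E,G} → run E
t=17: ready={A,E,G} → run E
t=18: ready={A,G} → run G
t=19: ready={A,G} → run G
t=20: ready={A,G} → run G
t=21: ready={A,G} → run G
t=22: ready={A,G} → run G
t=23: ready={A} → run A
t=24: ready={A} → run A
t=25: ready={A} → run A
t=26: ready={A} → run A
t=27: (idle)
t=28: (idle)
t=29: (idle)
t=30: (idle)
t=31: (idle)
t=32: (idle)
t=33: (idle)

completion order = B, C, H, E, G, A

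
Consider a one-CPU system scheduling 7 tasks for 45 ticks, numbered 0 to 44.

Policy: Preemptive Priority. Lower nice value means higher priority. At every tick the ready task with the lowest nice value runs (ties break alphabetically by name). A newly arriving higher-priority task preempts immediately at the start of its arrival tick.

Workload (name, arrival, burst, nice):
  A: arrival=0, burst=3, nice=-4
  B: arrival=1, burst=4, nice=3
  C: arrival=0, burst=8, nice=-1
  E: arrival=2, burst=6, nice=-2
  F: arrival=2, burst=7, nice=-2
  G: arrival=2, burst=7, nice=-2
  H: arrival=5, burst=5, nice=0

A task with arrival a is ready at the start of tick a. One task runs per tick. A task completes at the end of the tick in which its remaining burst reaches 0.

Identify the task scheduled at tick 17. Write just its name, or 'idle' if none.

t=0: ready={A,C} → run A
t=1: ready={A,B,C} → run A
t=2: ready={A,B,C,E,F,G} → run A
t=3: ready={B,C,E,F,G} → run E
t=4: ready={B,C,E,F,G} → run E
t=5: ready={B,C,E,F,G,H} → run E
t=6: ready={B,C,E,F,G,H} → run E
t=7: ready={B,C,E,F,G,H} → run E
t=8: ready={B,C,E,F,G,H} → run E
t=9: ready={B,C,F,G,H} → run F
t=10: ready={B,C,F,G,H} → run F
t=11: ready={B,C,F,G,H} → run F
t=12: ready={B,C,F,G,H} → run F
t=13: ready={B,C,F,G,H} → run F
t=14: ready={B,C,F,G,H} → run F
t=15: ready={B,C,F,G,H} → run F
t=16: ready={B,C,G,H} → run G
t=17: ready={B,C,G,H} → run G
t=18: ready={B,C,G,H} → run G
t=19: ready={B,C,G,H} → run G
t=20: ready={B,C,G,H} → run G
t=21: ready={B,C,G,H} → run G
t=22: ready={B,C,G,H} → run G
t=23: ready={B,C,H} → run C
t=24: ready={B,C,H} → run C
t=25: ready={B,C,H} → run C
t=26: ready={B,C,H} → run C
t=27: ready={B,C,H} → run C
t=28: ready={B,C,H} → run C
t=29: ready={B,C,H} → run C
t=30: ready={B,C,H} → run C
t=31: ready={B,H} → run H
t=32: ready={B,H} → run H
t=33: ready={B,H} → run H
t=34: ready={B,H} → run H
t=35: ready={B,H} → run H
t=36: ready={B} → run B
t=37: ready={B} → run B
t=38: ready={B} → run B
t=39: ready={B} → run B
t=40: (idle)
t=41: (idle)
t=42: (idle)
t=43: (idle)
t=44: (idle)

running at tick 17 = G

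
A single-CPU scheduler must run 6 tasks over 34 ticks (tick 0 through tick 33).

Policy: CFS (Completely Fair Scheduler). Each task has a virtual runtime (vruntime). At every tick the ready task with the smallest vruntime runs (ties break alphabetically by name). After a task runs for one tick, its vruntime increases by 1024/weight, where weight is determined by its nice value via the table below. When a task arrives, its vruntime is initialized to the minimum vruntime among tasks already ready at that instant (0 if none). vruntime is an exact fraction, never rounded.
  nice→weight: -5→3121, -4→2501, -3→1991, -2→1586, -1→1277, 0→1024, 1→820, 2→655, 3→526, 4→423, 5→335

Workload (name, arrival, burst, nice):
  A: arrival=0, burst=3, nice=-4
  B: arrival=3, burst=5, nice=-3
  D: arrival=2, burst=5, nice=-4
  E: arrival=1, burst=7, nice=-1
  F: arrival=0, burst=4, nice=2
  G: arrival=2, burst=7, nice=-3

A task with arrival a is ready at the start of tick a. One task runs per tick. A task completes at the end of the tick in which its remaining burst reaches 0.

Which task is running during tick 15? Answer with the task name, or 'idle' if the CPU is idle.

t=0: vr[A=0 F=0] → run A
t=1: vr[A=1024/2501 E=0 F=0] → run E
t=2: vr[A=1024/2501 D=0 E=1024/1277 F=0 G=0] → run D
t=3: vr[A=1024/2501 B=0 D=1024/2501 E=1024/1277 F=0 G=0] → run B
t=4: vr[A=1024/2501 B=1024/1991 D=1024/2501 E=1024/1277 F=0 G=0] → run F
t=5: vr[A=1024/2501 B=1024/1991 D=1024/2501 E=1024/1277 F=1024/655 G=0] → run G
t=6: vr[A=1024/2501 B=1024/1991 D=1024/2501 E=1024/1277 F=1024/655 G=1024/1991] → run A
t=7: vr[A=2048/2501 B=1024/1991 D=1024/2501 E=1024/1277 F=1024/655 G=1024/1991] → run D
t=8: vr[A=2048/2501 B=1024/1991 D=2048/2501 E=1024/1277 F=1024/655 G=1024/1991] → run B
t=9: vr[A=2048/2501 B=2048/1991 D=2048/2501 E=1024/1277 F=1024/655 G=1024/1991] → run G
t=10: vr[A=2048/2501 B=2048/1991 D=2048/2501 E=1024/1277 F=1024/655 G=2048/1991] → run E
t=11: vr[A=2048/2501 B=2048/1991 D=2048/2501 E=2048/1277 F=1024/655 G=2048/1991] → run A
t=12: vr[B=2048/1991 D=2048/2501 E=2048/1277 F=1024/655 G=2048/1991] → run D
t=13: vr[B=2048/1991 D=3072/2501 E=2048/1277 F=1024/655 G=2048/1991] → run B
t=14: vr[B=3072/1991 D=3072/2501 E=2048/1277 F=1024/655 G=2048/1991] → run G
t=15: vr[B=3072/1991 D=3072/2501 E=2048/1277 F=1024/655 G=3072/1991] → run D
t=16: vr[B=3072/1991 D=4096/2501 E=2048/1277 F=1024/655 G=3072/1991] → run B
t=17: vr[B=4096/1991 D=4096/2501 E=2048/1277 F=1024/655 G=3072/1991] → run G
t=18: vr[B=4096/1991 D=4096/2501 E=2048/1277 F=1024/655 G=4096/1991] → run F
t=19: vr[B=4096/1991 D=4096/2501 E=2048/1277 F=2048/655 G=4096/1991] → run E
t=20: vr[B=4096/1991 D=4096/2501 E=3072/1277 F=2048/655 G=4096/1991] → run D
t=21: vr[B=4096/1991 E=3072/1277 F=2048/655 G=4096/1991] → run B
t=22: vr[E=3072/1277 F=2048/655 G=4096/1991] → run G
t=23: vr[E=3072/1277 F=2048/655 G=5120/1991] → run E
t=24: vr[E=4096/1277 F=2048/655 G=5120/1991] → run G
t=25: vr[E=4096/1277 F=2048/655 G=6144/1991] → run G
t=26: vr[E=4096/1277 F=2048/655] → run F
t=27: vr[E=4096/1277 F=3072/655] → run E
t=28: vr[E=5120/1277 F=3072/655] → run E
t=29: vr[E=6144/1277 F=3072/655] → run F
t=30: vr[E=6144/1277] → run E
t=31: (idle)
t=32: (idle)
t=33: (idle)

running at tick 15 = D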